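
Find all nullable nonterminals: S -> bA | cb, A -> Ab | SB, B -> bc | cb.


A nonterminal is nullable iff some alternative derives ε (directly, or every symbol in it is nullable)
Nullable: {}


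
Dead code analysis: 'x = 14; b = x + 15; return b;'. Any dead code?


x is read by b's definition; b is returned
No dead code


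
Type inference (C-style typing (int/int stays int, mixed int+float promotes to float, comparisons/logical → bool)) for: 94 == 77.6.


Operand types: int == float
Rule: comparison yields bool
Result type: bool


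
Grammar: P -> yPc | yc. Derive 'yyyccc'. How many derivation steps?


Derivation: P => yPc => yyPcc => yyyccc
Steps: 3


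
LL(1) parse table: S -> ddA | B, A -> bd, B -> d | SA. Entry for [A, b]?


For [A, b]: 'b' ∈ FIRST(bd)
Entry: A -> bd


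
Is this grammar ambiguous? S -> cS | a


right-linear, alternatives start with distinct terminals 'c' vs 'a': unique leftmost derivation
Unambiguous


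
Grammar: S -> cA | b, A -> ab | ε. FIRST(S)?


Per alternative of S: FIRST(cA) = {c}; FIRST(b) = {b}
FIRST(S) = {b, c}


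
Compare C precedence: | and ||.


'|' is bitwise OR (level 3); '||' is logical OR (level 1)
Higher level binds tighter
'|' has higher precedence than '||'


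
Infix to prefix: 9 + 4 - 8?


left-to-right (same/higher precedence on left): tree is (- (+ 9 4) 8)
Prefix: - + 9 4 8


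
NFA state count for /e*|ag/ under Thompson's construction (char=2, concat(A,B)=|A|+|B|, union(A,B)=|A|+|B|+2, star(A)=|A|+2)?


Syntax tree has 3 char leaf(s), 1 union(s), 1 star(s)
chars contribute 3×2 = 6; each union adds +2; each star adds +2
Total: 6 + 2 + 2 = 10 states


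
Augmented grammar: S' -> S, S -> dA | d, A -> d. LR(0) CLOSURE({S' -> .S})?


Start: S' -> .S
For each item with dot before a nonterminal B, add B -> .γ for every B-production
Closure: [S' -> .S, S -> .dA, S -> .d]


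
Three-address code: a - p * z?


Break into single-operator statements:
t1 = p * z
t2 = a - t1


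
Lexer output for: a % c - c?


Scan left to right, longest-match per lexeme
Tokens: ID(a), OP(%), ID(c), OP(-), ID(c)


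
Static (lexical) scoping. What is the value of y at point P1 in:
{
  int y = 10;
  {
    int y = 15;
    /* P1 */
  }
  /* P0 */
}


y declared in the same block as P1
y = 15


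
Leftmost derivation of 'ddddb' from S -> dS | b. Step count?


Derivation: S => dS => ddS => dddS => ddddS => ddddb
Steps: 5


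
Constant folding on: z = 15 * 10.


15 * 10 = 150 at compile time
Optimized: z = 150


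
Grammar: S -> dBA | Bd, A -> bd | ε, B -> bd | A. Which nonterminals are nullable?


A nonterminal is nullable iff some alternative derives ε (directly, or every symbol in it is nullable)
Nullable: {A, B}


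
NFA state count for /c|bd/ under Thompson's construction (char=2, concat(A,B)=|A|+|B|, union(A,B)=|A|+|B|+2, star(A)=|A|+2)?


Syntax tree has 3 char leaf(s), 1 union(s), 0 star(s)
chars contribute 3×2 = 6; each union adds +2; each star adds +2
Total: 6 + 2 + 0 = 8 states


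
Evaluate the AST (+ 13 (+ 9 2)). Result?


Evaluate inner: (+ 9 2) = 11
Evaluate root: (+ 13 11) = 24
Result: 24


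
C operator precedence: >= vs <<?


'<<' is shift (level 8); '>=' is relational (level 7)
Higher level binds tighter
'<<' has higher precedence than '>='


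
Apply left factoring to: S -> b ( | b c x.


Common prefix: 'b'
Factored: S -> b S', S' -> ( | c x


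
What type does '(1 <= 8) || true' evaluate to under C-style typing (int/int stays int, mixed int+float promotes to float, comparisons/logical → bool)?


Operand types: bool || bool
Rule: logical operators take bool operands and yield bool
Result type: bool


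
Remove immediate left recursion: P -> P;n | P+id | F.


Left-recursive alternatives: P;n, P+id; non-recursive: F
Introduce P': P -> FP', P' -> ;nP' | +idP' | ε


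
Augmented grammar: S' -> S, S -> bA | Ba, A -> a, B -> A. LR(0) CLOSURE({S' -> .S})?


Start: S' -> .S
For each item with dot before a nonterminal B, add B -> .γ for every B-production
Closure: [S' -> .S, S -> .bA, S -> .Ba, B -> .A, A -> .a]


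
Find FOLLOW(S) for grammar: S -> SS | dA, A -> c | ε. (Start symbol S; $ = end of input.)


$ ∈ FOLLOW(S). For each A -> αBβ: add FIRST(β)\{ε} to FOLLOW(B); if β nullable, add FOLLOW(A).
FOLLOW(S) = {$, d}


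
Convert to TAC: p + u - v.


Break into single-operator statements:
t1 = p + u
t2 = t1 - v


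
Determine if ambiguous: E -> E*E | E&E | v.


'v*v&v' has two parse trees (no precedence encoded between * and &)
Ambiguous


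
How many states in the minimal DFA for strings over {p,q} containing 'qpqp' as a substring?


KMP-style automaton: 4 progress states + 1 absorbing accept = 5
Minimal DFA: 5 states


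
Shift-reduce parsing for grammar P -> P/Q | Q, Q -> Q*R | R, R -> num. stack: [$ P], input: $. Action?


start symbol P on stack, input exhausted
Action: accept


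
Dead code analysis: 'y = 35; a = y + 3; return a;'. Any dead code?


y is read by a's definition; a is returned
No dead code


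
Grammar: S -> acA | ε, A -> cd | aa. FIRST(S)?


Per alternative of S: FIRST(acA) = {a}; FIRST(ε) = {ε}
FIRST(S) = {a, ε}


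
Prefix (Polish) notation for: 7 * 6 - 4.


left-to-right (same/higher precedence on left): tree is (- (* 7 6) 4)
Prefix: - * 7 6 4


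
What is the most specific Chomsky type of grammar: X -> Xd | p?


Left-linear: every RHS is a terminal or one nonterminal followed by a terminal
Classification: Type 3 (Regular)


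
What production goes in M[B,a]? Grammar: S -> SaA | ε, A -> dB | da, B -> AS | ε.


For [B, a]: ε is nullable and 'a' ∈ FOLLOW(B)
Entry: B -> ε


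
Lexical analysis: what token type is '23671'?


Pattern: digits only
Type: INTEGER_LITERAL


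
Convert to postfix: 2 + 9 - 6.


Left to right (same or higher precedence on left)
Postfix: 2 9 + 6 -


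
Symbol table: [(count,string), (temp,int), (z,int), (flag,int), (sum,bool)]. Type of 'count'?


Lookup 'count' → type string


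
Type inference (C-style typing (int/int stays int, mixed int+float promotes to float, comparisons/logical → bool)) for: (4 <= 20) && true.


Operand types: bool && bool
Rule: logical operators take bool operands and yield bool
Result type: bool


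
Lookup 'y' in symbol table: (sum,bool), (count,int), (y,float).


Lookup 'y' → type float


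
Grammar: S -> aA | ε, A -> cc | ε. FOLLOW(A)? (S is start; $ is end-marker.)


$ ∈ FOLLOW(S). For each A -> αBβ: add FIRST(β)\{ε} to FOLLOW(B); if β nullable, add FOLLOW(A).
FOLLOW(A) = {$}


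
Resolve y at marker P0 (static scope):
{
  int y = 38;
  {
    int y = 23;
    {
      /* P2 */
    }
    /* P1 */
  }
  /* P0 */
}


y declared in the same block as P0
y = 38


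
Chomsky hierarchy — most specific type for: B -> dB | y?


Right-linear: every RHS is a terminal or a terminal followed by one nonterminal
Classification: Type 3 (Regular)


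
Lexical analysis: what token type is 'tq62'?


Pattern: letter/underscore followed by alphanumerics, not a keyword
Type: IDENTIFIER


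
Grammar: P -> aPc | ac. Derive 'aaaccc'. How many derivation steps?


Derivation: P => aPc => aaPcc => aaaccc
Steps: 3


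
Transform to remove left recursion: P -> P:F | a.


Left-recursive alternatives: P:F; non-recursive: a
Introduce P': P -> aP', P' -> :FP' | ε


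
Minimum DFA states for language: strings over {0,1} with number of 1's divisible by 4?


Track (count of 1) mod 4: states 0..3, accept at 0
Minimal DFA: 4 states


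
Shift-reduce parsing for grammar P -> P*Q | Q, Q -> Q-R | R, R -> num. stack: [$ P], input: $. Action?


start symbol P on stack, input exhausted
Action: accept


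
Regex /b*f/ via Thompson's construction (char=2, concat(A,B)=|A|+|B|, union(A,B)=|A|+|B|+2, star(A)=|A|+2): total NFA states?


Syntax tree has 2 char leaf(s), 0 union(s), 1 star(s)
chars contribute 2×2 = 4; each union adds +2; each star adds +2
Total: 4 + 0 + 2 = 6 states


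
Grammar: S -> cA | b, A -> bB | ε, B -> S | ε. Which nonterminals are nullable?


A nonterminal is nullable iff some alternative derives ε (directly, or every symbol in it is nullable)
Nullable: {A, B}


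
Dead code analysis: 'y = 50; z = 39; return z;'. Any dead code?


y is assigned but never read
Dead: 'y = 50'


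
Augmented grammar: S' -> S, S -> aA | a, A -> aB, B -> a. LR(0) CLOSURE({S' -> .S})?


Start: S' -> .S
For each item with dot before a nonterminal B, add B -> .γ for every B-production
Closure: [S' -> .S, S -> .aA, S -> .a]


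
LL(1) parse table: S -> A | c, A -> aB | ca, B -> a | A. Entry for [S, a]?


For [S, a]: 'a' ∈ FIRST(A)
Entry: S -> A


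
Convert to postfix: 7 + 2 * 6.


* has higher precedence, evaluate 2*6 first
Postfix: 7 2 6 * +


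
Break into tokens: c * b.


Scan left to right, longest-match per lexeme
Tokens: ID(c), OP(*), ID(b)


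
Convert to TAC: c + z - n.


Break into single-operator statements:
t1 = c + z
t2 = t1 - n


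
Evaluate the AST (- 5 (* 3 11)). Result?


Evaluate inner: (* 3 11) = 33
Evaluate root: (- 5 33) = -28
Result: -28


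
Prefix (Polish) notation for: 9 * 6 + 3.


left-to-right (same/higher precedence on left): tree is (+ (* 9 6) 3)
Prefix: + * 9 6 3


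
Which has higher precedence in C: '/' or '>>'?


'/' is multiplicative (level 10); '>>' is shift (level 8)
Higher level binds tighter
'/' has higher precedence than '>>'


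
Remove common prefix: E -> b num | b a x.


Common prefix: 'b'
Factored: E -> b E', E' -> num | a x


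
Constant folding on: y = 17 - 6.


17 - 6 = 11 at compile time
Optimized: y = 11


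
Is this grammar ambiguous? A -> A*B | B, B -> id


precedence layered via separate nonterminal B: deterministic
Unambiguous


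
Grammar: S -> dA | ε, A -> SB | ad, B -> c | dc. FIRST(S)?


Per alternative of S: FIRST(dA) = {d}; FIRST(ε) = {ε}
FIRST(S) = {d, ε}


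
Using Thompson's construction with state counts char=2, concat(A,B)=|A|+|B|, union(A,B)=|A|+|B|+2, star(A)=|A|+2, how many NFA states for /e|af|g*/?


Syntax tree has 4 char leaf(s), 2 union(s), 1 star(s)
chars contribute 4×2 = 8; each union adds +2; each star adds +2
Total: 8 + 4 + 2 = 14 states


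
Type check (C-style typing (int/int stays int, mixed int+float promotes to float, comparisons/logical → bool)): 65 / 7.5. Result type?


Operand types: int / float
Rule: mixed int/float promotes to float; int/int stays int
Result type: float


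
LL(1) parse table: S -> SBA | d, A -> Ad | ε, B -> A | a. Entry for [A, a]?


For [A, a]: ε is nullable and 'a' ∈ FOLLOW(A)
Entry: A -> ε


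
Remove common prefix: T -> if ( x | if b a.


Common prefix: 'if'
Factored: T -> if T', T' -> ( x | b a


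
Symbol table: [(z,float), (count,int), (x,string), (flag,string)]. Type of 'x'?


Lookup 'x' → type string


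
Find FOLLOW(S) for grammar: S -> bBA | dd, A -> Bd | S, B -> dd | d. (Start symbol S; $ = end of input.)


$ ∈ FOLLOW(S). For each A -> αBβ: add FIRST(β)\{ε} to FOLLOW(B); if β nullable, add FOLLOW(A).
FOLLOW(S) = {$}


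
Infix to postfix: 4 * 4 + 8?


Left to right (same or higher precedence on left)
Postfix: 4 4 * 8 +


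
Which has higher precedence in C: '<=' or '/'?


'/' is multiplicative (level 10); '<=' is relational (level 7)
Higher level binds tighter
'/' has higher precedence than '<='


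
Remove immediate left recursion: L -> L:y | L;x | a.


Left-recursive alternatives: L:y, L;x; non-recursive: a
Introduce L': L -> aL', L' -> :yL' | ;xL' | ε


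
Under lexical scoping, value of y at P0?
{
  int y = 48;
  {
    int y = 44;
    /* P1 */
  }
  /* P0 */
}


y declared in the same block as P0
y = 48


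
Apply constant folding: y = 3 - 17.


3 - 17 = -14 at compile time
Optimized: y = -14


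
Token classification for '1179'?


Pattern: digits only
Type: INTEGER_LITERAL


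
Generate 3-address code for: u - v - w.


Break into single-operator statements:
t1 = u - v
t2 = t1 - w


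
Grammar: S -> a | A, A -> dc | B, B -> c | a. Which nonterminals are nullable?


A nonterminal is nullable iff some alternative derives ε (directly, or every symbol in it is nullable)
Nullable: {}


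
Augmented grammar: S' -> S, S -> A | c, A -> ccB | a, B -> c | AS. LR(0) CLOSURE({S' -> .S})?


Start: S' -> .S
For each item with dot before a nonterminal B, add B -> .γ for every B-production
Closure: [S' -> .S, S -> .A, S -> .c, A -> .ccB, A -> .a]


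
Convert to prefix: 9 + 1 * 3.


'*' binds tighter: tree is (+ 9 (* 1 3))
Prefix: + 9 * 1 3


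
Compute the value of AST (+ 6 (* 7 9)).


Evaluate inner: (* 7 9) = 63
Evaluate root: (+ 6 63) = 69
Result: 69


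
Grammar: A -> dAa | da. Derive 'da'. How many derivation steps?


Derivation: A => da
Steps: 1


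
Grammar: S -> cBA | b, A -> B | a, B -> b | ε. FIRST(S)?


Per alternative of S: FIRST(cBA) = {c}; FIRST(b) = {b}
FIRST(S) = {b, c}


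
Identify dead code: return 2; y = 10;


statement follows a return and is unreachable
Dead: 'y = 10'


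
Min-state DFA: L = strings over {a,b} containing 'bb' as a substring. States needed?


KMP-style automaton: 2 progress states + 1 absorbing accept = 3
Minimal DFA: 3 states


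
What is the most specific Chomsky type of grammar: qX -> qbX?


LHS has context (more than one symbol) and |LHS| ≤ |RHS|
Classification: Type 1 (Context-Sensitive)


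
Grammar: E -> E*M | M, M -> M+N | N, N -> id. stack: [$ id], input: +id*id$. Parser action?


'id' on top is the handle for N -> id
Action: reduce (N -> id)


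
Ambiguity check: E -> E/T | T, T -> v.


precedence layered via separate nonterminal T: deterministic
Unambiguous


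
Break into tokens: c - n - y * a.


Scan left to right, longest-match per lexeme
Tokens: ID(c), OP(-), ID(n), OP(-), ID(y), OP(*), ID(a)


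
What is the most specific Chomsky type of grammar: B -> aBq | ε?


Single nonterminal LHS, but a^n q^n is not regular
Classification: Type 2 (Context-Free)


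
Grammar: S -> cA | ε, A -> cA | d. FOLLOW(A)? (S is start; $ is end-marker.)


$ ∈ FOLLOW(S). For each A -> αBβ: add FIRST(β)\{ε} to FOLLOW(B); if β nullable, add FOLLOW(A).
FOLLOW(A) = {$}


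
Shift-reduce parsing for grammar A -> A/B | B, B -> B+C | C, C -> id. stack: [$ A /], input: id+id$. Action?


no handle ('A/' is not any RHS); shift 'id'
Action: shift


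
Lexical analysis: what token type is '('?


Pattern: delimiter/punctuation
Type: PUNCTUATION


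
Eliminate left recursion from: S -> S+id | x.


Left-recursive alternatives: S+id; non-recursive: x
Introduce S': S -> xS', S' -> +idS' | ε


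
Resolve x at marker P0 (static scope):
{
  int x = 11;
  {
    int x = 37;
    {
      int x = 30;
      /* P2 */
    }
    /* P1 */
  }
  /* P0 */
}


x declared in the same block as P0
x = 11


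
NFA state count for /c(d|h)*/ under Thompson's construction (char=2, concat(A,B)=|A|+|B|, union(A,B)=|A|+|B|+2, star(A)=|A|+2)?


Syntax tree has 3 char leaf(s), 1 union(s), 1 star(s)
chars contribute 3×2 = 6; each union adds +2; each star adds +2
Total: 6 + 2 + 2 = 10 states


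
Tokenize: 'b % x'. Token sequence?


Scan left to right, longest-match per lexeme
Tokens: ID(b), OP(%), ID(x)


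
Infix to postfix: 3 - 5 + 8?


Left to right (same or higher precedence on left)
Postfix: 3 5 - 8 +


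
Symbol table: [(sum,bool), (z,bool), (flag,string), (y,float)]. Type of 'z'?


Lookup 'z' → type bool


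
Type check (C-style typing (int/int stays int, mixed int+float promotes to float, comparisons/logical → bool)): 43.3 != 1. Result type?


Operand types: float != int
Rule: comparison yields bool
Result type: bool


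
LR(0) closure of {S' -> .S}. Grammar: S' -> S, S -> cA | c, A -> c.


Start: S' -> .S
For each item with dot before a nonterminal B, add B -> .γ for every B-production
Closure: [S' -> .S, S -> .cA, S -> .c]


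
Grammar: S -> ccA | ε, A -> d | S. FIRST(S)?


Per alternative of S: FIRST(ccA) = {c}; FIRST(ε) = {ε}
FIRST(S) = {c, ε}


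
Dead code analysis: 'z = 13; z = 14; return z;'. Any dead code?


first assignment to z is overwritten before any read
Dead: 'z = 13'


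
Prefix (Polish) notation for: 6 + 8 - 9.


left-to-right (same/higher precedence on left): tree is (- (+ 6 8) 9)
Prefix: - + 6 8 9


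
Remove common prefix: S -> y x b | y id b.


Common prefix: 'y'
Factored: S -> y S', S' -> x b | id b


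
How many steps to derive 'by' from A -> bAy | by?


Derivation: A => by
Steps: 1


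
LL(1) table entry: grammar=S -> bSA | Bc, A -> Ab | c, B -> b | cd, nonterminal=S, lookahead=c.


For [S, c]: 'c' ∈ FIRST(Bc)
Entry: S -> Bc


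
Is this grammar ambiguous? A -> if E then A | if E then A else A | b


dangling else: 'if E then if E then b else b' parses two ways
Ambiguous


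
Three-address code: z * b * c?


Break into single-operator statements:
t1 = z * b
t2 = t1 * c


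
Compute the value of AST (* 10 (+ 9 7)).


Evaluate inner: (+ 9 7) = 16
Evaluate root: (* 10 16) = 160
Result: 160


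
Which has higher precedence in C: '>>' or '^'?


'>>' is shift (level 8); '^' is bitwise XOR (level 4)
Higher level binds tighter
'>>' has higher precedence than '^'


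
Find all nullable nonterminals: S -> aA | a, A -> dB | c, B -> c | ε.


A nonterminal is nullable iff some alternative derives ε (directly, or every symbol in it is nullable)
Nullable: {B}


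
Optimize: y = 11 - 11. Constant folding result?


11 - 11 = 0 at compile time
Optimized: y = 0


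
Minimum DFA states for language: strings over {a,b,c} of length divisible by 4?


Track length mod 4: states 0..3, accept at 0
Minimal DFA: 4 states


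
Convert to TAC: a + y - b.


Break into single-operator statements:
t1 = a + y
t2 = t1 - b


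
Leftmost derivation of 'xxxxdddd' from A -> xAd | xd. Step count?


Derivation: A => xAd => xxAdd => xxxAddd => xxxxdddd
Steps: 4


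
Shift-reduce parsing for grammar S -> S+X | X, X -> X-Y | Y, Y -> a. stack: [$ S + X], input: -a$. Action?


'-' can extend X; shift to build X -> X-Y
Action: shift


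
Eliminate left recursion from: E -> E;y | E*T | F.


Left-recursive alternatives: E;y, E*T; non-recursive: F
Introduce E': E -> FE', E' -> ;yE' | *TE' | ε


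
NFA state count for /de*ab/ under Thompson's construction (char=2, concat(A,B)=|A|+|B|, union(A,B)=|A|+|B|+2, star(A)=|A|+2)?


Syntax tree has 4 char leaf(s), 0 union(s), 1 star(s)
chars contribute 4×2 = 8; each union adds +2; each star adds +2
Total: 8 + 0 + 2 = 10 states


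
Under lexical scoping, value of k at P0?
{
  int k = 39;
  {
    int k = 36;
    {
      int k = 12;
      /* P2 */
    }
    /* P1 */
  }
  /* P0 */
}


k declared in the same block as P0
k = 39


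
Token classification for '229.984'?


Pattern: digits with a decimal point
Type: FLOAT_LITERAL


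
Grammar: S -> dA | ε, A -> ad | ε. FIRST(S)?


Per alternative of S: FIRST(dA) = {d}; FIRST(ε) = {ε}
FIRST(S) = {d, ε}


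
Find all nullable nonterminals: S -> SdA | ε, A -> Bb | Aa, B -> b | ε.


A nonterminal is nullable iff some alternative derives ε (directly, or every symbol in it is nullable)
Nullable: {B, S}


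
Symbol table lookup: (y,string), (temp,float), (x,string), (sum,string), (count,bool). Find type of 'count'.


Lookup 'count' → type bool


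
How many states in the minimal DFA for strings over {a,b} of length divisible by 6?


Track length mod 6: states 0..5, accept at 0
Minimal DFA: 6 states


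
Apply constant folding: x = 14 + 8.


14 + 8 = 22 at compile time
Optimized: x = 22


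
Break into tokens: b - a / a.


Scan left to right, longest-match per lexeme
Tokens: ID(b), OP(-), ID(a), OP(/), ID(a)


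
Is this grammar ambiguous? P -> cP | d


right-linear, alternatives start with distinct terminals 'c' vs 'd': unique leftmost derivation
Unambiguous


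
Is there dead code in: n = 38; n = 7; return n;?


first assignment to n is overwritten before any read
Dead: 'n = 38'


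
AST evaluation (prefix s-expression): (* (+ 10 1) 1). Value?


Evaluate inner: (+ 10 1) = 11
Evaluate root: (* 11 1) = 11
Result: 11


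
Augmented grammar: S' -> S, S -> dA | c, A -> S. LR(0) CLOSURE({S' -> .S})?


Start: S' -> .S
For each item with dot before a nonterminal B, add B -> .γ for every B-production
Closure: [S' -> .S, S -> .dA, S -> .c]


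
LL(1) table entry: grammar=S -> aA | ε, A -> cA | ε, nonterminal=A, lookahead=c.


For [A, c]: 'c' ∈ FIRST(cA)
Entry: A -> cA


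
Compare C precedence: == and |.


'==' is equality (level 6); '|' is bitwise OR (level 3)
Higher level binds tighter
'==' has higher precedence than '|'


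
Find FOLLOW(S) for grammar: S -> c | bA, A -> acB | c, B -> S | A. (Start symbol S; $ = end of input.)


$ ∈ FOLLOW(S). For each A -> αBβ: add FIRST(β)\{ε} to FOLLOW(B); if β nullable, add FOLLOW(A).
FOLLOW(S) = {$}


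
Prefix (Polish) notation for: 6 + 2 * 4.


'*' binds tighter: tree is (+ 6 (* 2 4))
Prefix: + 6 * 2 4


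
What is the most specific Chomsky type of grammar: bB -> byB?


LHS has context (more than one symbol) and |LHS| ≤ |RHS|
Classification: Type 1 (Context-Sensitive)


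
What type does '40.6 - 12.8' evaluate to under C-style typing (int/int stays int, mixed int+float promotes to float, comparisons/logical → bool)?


Operand types: float - float
Rule: mixed int/float promotes to float; int/int stays int
Result type: float


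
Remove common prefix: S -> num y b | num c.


Common prefix: 'num'
Factored: S -> num S', S' -> y b | c


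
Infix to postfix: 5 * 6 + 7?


Left to right (same or higher precedence on left)
Postfix: 5 6 * 7 +


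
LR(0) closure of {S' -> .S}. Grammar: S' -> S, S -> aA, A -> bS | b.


Start: S' -> .S
For each item with dot before a nonterminal B, add B -> .γ for every B-production
Closure: [S' -> .S, S -> .aA]


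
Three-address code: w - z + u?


Break into single-operator statements:
t1 = w - z
t2 = t1 + u


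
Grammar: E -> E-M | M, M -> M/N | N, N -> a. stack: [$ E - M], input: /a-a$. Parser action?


'/' can extend M; shift to build M -> M/N
Action: shift


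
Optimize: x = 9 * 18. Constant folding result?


9 * 18 = 162 at compile time
Optimized: x = 162


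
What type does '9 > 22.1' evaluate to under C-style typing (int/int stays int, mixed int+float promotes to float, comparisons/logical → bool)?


Operand types: int > float
Rule: comparison yields bool
Result type: bool


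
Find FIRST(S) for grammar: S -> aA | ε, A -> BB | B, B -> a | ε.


Per alternative of S: FIRST(aA) = {a}; FIRST(ε) = {ε}
FIRST(S) = {a, ε}


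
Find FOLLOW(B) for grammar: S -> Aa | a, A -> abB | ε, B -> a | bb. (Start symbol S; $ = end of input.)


$ ∈ FOLLOW(S). For each A -> αBβ: add FIRST(β)\{ε} to FOLLOW(B); if β nullable, add FOLLOW(A).
FOLLOW(B) = {a}


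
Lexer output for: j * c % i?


Scan left to right, longest-match per lexeme
Tokens: ID(j), OP(*), ID(c), OP(%), ID(i)


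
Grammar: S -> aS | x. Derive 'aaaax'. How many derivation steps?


Derivation: S => aS => aaS => aaaS => aaaaS => aaaax
Steps: 5


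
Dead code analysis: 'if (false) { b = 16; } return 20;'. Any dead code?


condition is constant false, so the whole block is unreachable
Dead: 'if (false) { b = 16; }'


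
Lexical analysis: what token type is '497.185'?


Pattern: digits with a decimal point
Type: FLOAT_LITERAL


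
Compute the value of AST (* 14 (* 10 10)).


Evaluate inner: (* 10 10) = 100
Evaluate root: (* 14 100) = 1400
Result: 1400


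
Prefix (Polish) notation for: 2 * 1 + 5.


left-to-right (same/higher precedence on left): tree is (+ (* 2 1) 5)
Prefix: + * 2 1 5


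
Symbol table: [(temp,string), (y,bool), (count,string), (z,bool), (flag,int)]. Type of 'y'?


Lookup 'y' → type bool


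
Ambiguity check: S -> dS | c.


right-linear, alternatives start with distinct terminals 'd' vs 'c': unique leftmost derivation
Unambiguous


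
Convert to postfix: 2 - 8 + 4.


Left to right (same or higher precedence on left)
Postfix: 2 8 - 4 +


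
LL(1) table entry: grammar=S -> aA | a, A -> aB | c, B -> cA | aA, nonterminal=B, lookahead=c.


For [B, c]: 'c' ∈ FIRST(cA)
Entry: B -> cA


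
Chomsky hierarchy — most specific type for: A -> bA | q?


Right-linear: every RHS is a terminal or a terminal followed by one nonterminal
Classification: Type 3 (Regular)


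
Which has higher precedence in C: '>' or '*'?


'*' is multiplicative (level 10); '>' is relational (level 7)
Higher level binds tighter
'*' has higher precedence than '>'


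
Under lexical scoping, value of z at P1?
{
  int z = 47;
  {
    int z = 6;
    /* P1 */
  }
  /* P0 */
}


z declared in the same block as P1
z = 6


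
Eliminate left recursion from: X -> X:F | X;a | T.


Left-recursive alternatives: X:F, X;a; non-recursive: T
Introduce X': X -> TX', X' -> :FX' | ;aX' | ε


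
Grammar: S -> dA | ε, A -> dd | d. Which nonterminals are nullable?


A nonterminal is nullable iff some alternative derives ε (directly, or every symbol in it is nullable)
Nullable: {S}


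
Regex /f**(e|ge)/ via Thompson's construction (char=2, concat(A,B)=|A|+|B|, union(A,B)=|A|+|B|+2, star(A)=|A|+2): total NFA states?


Syntax tree has 4 char leaf(s), 1 union(s), 2 star(s)
chars contribute 4×2 = 8; each union adds +2; each star adds +2
Total: 8 + 2 + 4 = 14 states


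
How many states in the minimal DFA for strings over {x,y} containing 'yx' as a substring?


KMP-style automaton: 2 progress states + 1 absorbing accept = 3
Minimal DFA: 3 states


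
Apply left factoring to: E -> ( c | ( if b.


Common prefix: '('
Factored: E -> ( E', E' -> c | if b


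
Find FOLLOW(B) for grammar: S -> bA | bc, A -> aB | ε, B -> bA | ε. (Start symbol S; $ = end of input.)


$ ∈ FOLLOW(S). For each A -> αBβ: add FIRST(β)\{ε} to FOLLOW(B); if β nullable, add FOLLOW(A).
FOLLOW(B) = {$}


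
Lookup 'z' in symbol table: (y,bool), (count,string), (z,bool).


Lookup 'z' → type bool


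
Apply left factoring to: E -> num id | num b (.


Common prefix: 'num'
Factored: E -> num E', E' -> id | b (


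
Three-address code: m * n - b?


Break into single-operator statements:
t1 = m * n
t2 = t1 - b


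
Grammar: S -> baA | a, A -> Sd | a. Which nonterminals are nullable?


A nonterminal is nullable iff some alternative derives ε (directly, or every symbol in it is nullable)
Nullable: {}


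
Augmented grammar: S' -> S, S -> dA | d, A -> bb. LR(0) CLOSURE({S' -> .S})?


Start: S' -> .S
For each item with dot before a nonterminal B, add B -> .γ for every B-production
Closure: [S' -> .S, S -> .dA, S -> .d]


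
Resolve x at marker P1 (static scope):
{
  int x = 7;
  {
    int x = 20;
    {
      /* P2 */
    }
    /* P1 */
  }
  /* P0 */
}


x declared in the same block as P1
x = 20


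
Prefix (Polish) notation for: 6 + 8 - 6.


left-to-right (same/higher precedence on left): tree is (- (+ 6 8) 6)
Prefix: - + 6 8 6


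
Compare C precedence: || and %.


'%' is multiplicative (level 10); '||' is logical OR (level 1)
Higher level binds tighter
'%' has higher precedence than '||'


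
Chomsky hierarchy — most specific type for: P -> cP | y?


Right-linear: every RHS is a terminal or a terminal followed by one nonterminal
Classification: Type 3 (Regular)


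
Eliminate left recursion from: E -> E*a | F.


Left-recursive alternatives: E*a; non-recursive: F
Introduce E': E -> FE', E' -> *aE' | ε


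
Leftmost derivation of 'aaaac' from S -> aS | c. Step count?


Derivation: S => aS => aaS => aaaS => aaaaS => aaaac
Steps: 5


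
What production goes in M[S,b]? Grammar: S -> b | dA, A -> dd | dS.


For [S, b]: 'b' ∈ FIRST(b)
Entry: S -> b


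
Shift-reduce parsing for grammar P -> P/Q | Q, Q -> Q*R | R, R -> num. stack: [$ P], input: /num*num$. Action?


shift '/' to continue P -> P/Q
Action: shift


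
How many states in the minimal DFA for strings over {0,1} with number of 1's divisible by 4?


Track (count of 1) mod 4: states 0..3, accept at 0
Minimal DFA: 4 states


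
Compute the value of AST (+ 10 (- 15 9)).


Evaluate inner: (- 15 9) = 6
Evaluate root: (+ 10 6) = 16
Result: 16


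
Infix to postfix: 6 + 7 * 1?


* has higher precedence, evaluate 7*1 first
Postfix: 6 7 1 * +


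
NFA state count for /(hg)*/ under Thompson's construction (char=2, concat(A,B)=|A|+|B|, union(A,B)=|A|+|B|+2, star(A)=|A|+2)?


Syntax tree has 2 char leaf(s), 0 union(s), 1 star(s)
chars contribute 2×2 = 4; each union adds +2; each star adds +2
Total: 4 + 0 + 2 = 6 states


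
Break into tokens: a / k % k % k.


Scan left to right, longest-match per lexeme
Tokens: ID(a), OP(/), ID(k), OP(%), ID(k), OP(%), ID(k)


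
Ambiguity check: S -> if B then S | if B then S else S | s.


dangling else: 'if B then if B then s else s' parses two ways
Ambiguous


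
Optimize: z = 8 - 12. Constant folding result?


8 - 12 = -4 at compile time
Optimized: z = -4


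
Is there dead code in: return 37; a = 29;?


statement follows a return and is unreachable
Dead: 'a = 29'


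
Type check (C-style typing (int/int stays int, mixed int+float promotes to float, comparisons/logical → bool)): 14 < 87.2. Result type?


Operand types: int < float
Rule: comparison yields bool
Result type: bool


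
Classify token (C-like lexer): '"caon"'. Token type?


Pattern: double-quoted sequence
Type: STRING_LITERAL


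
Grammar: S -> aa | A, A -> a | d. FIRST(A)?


Per alternative of A: FIRST(a) = {a}; FIRST(d) = {d}
FIRST(A) = {a, d}


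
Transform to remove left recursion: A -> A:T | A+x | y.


Left-recursive alternatives: A:T, A+x; non-recursive: y
Introduce A': A -> yA', A' -> :TA' | +xA' | ε


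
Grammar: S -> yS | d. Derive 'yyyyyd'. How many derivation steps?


Derivation: S => yS => yyS => yyyS => yyyyS => yyyyyS => yyyyyd
Steps: 6


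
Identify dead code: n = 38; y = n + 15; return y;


n is read by y's definition; y is returned
No dead code


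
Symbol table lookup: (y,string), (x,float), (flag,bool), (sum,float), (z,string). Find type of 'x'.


Lookup 'x' → type float


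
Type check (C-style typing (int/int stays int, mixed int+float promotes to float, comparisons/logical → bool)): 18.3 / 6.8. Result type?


Operand types: float / float
Rule: mixed int/float promotes to float; int/int stays int
Result type: float


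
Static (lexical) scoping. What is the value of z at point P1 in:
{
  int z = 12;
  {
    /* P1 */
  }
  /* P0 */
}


P1's block does not declare z; resolves to the enclosing declaration at depth 0
z = 12


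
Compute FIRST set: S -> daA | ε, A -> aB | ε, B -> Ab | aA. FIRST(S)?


Per alternative of S: FIRST(daA) = {d}; FIRST(ε) = {ε}
FIRST(S) = {d, ε}


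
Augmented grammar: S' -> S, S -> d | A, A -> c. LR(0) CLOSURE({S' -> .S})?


Start: S' -> .S
For each item with dot before a nonterminal B, add B -> .γ for every B-production
Closure: [S' -> .S, S -> .d, S -> .A, A -> .c]


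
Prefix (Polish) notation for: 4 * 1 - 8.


left-to-right (same/higher precedence on left): tree is (- (* 4 1) 8)
Prefix: - * 4 1 8


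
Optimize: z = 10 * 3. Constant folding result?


10 * 3 = 30 at compile time
Optimized: z = 30


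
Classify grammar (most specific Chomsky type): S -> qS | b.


Right-linear: every RHS is a terminal or a terminal followed by one nonterminal
Classification: Type 3 (Regular)


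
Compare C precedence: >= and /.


'/' is multiplicative (level 10); '>=' is relational (level 7)
Higher level binds tighter
'/' has higher precedence than '>='


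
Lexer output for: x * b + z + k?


Scan left to right, longest-match per lexeme
Tokens: ID(x), OP(*), ID(b), OP(+), ID(z), OP(+), ID(k)


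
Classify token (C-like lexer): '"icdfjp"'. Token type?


Pattern: double-quoted sequence
Type: STRING_LITERAL


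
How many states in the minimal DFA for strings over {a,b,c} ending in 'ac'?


Track the longest suffix of input matching a prefix of 'ac': 3 classes (prefixes of length 0..2)
Minimal DFA: 3 states


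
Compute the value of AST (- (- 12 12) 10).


Evaluate inner: (- 12 12) = 0
Evaluate root: (- 0 10) = -10
Result: -10


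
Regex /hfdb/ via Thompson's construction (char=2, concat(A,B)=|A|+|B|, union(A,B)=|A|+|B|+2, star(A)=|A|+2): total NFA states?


Syntax tree has 4 char leaf(s), 0 union(s), 0 star(s)
chars contribute 4×2 = 8; each union adds +2; each star adds +2
Total: 8 + 0 + 0 = 8 states


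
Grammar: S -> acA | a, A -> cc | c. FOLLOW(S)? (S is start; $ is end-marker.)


$ ∈ FOLLOW(S). For each A -> αBβ: add FIRST(β)\{ε} to FOLLOW(B); if β nullable, add FOLLOW(A).
FOLLOW(S) = {$}


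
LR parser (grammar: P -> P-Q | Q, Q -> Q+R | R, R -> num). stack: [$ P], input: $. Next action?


start symbol P on stack, input exhausted
Action: accept


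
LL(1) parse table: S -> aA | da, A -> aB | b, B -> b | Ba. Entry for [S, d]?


For [S, d]: 'd' ∈ FIRST(da)
Entry: S -> da


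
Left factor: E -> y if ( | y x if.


Common prefix: 'y'
Factored: E -> y E', E' -> if ( | x if


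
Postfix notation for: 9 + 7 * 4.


* has higher precedence, evaluate 7*4 first
Postfix: 9 7 4 * +


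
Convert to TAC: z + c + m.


Break into single-operator statements:
t1 = z + c
t2 = t1 + m


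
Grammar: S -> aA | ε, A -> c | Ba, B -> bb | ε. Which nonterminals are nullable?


A nonterminal is nullable iff some alternative derives ε (directly, or every symbol in it is nullable)
Nullable: {B, S}


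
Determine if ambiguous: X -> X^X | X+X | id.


'id^id+id' has two parse trees (no precedence encoded between ^ and +)
Ambiguous


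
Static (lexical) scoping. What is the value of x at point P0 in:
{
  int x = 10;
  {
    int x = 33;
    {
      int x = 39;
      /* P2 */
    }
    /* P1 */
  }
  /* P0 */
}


x declared in the same block as P0
x = 10


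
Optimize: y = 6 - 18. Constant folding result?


6 - 18 = -12 at compile time
Optimized: y = -12


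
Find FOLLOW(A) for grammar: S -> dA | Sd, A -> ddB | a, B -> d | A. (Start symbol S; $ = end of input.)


$ ∈ FOLLOW(S). For each A -> αBβ: add FIRST(β)\{ε} to FOLLOW(B); if β nullable, add FOLLOW(A).
FOLLOW(A) = {$, d}


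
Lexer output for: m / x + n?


Scan left to right, longest-match per lexeme
Tokens: ID(m), OP(/), ID(x), OP(+), ID(n)


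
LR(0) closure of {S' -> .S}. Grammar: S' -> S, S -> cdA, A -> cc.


Start: S' -> .S
For each item with dot before a nonterminal B, add B -> .γ for every B-production
Closure: [S' -> .S, S -> .cdA]


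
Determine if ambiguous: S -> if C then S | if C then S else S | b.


dangling else: 'if C then if C then b else b' parses two ways
Ambiguous


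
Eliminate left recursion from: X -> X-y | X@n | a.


Left-recursive alternatives: X-y, X@n; non-recursive: a
Introduce X': X -> aX', X' -> -yX' | @nX' | ε


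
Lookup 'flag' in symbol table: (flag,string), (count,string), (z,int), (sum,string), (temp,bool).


Lookup 'flag' → type string


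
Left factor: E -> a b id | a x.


Common prefix: 'a'
Factored: E -> a E', E' -> b id | x


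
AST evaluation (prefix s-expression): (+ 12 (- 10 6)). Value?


Evaluate inner: (- 10 6) = 4
Evaluate root: (+ 12 4) = 16
Result: 16


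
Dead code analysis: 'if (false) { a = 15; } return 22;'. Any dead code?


condition is constant false, so the whole block is unreachable
Dead: 'if (false) { a = 15; }'


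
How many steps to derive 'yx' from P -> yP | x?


Derivation: P => yP => yx
Steps: 2


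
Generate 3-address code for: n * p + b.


Break into single-operator statements:
t1 = n * p
t2 = t1 + b


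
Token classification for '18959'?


Pattern: digits only
Type: INTEGER_LITERAL


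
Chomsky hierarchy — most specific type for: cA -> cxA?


LHS has context (more than one symbol) and |LHS| ≤ |RHS|
Classification: Type 1 (Context-Sensitive)


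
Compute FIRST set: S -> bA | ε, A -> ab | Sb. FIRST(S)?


Per alternative of S: FIRST(bA) = {b}; FIRST(ε) = {ε}
FIRST(S) = {b, ε}


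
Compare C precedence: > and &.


'>' is relational (level 7); '&' is bitwise AND (level 5)
Higher level binds tighter
'>' has higher precedence than '&'


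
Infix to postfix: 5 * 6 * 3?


Left to right (same or higher precedence on left)
Postfix: 5 6 * 3 *


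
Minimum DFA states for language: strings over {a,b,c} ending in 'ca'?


Track the longest suffix of input matching a prefix of 'ca': 3 classes (prefixes of length 0..2)
Minimal DFA: 3 states


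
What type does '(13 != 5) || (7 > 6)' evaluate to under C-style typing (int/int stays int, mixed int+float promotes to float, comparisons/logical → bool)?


Operand types: bool || bool
Rule: logical operators take bool operands and yield bool
Result type: bool


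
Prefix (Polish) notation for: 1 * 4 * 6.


left-to-right (same/higher precedence on left): tree is (* (* 1 4) 6)
Prefix: * * 1 4 6


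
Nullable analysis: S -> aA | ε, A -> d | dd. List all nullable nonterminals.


A nonterminal is nullable iff some alternative derives ε (directly, or every symbol in it is nullable)
Nullable: {S}


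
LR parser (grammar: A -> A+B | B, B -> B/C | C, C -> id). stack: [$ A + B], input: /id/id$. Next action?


'/' can extend B; shift to build B -> B/C
Action: shift


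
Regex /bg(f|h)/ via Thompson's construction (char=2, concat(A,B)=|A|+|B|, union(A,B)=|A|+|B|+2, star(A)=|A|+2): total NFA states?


Syntax tree has 4 char leaf(s), 1 union(s), 0 star(s)
chars contribute 4×2 = 8; each union adds +2; each star adds +2
Total: 8 + 2 + 0 = 10 states


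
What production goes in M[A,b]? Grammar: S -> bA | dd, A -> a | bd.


For [A, b]: 'b' ∈ FIRST(bd)
Entry: A -> bd


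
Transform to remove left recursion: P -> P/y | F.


Left-recursive alternatives: P/y; non-recursive: F
Introduce P': P -> FP', P' -> /yP' | ε


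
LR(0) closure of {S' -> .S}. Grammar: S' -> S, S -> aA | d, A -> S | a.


Start: S' -> .S
For each item with dot before a nonterminal B, add B -> .γ for every B-production
Closure: [S' -> .S, S -> .aA, S -> .d]


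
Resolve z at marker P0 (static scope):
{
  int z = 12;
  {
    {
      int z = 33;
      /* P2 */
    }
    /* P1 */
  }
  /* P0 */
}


z declared in the same block as P0
z = 12


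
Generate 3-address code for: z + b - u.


Break into single-operator statements:
t1 = z + b
t2 = t1 - u


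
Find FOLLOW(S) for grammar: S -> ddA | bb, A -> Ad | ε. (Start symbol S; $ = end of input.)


$ ∈ FOLLOW(S). For each A -> αBβ: add FIRST(β)\{ε} to FOLLOW(B); if β nullable, add FOLLOW(A).
FOLLOW(S) = {$}


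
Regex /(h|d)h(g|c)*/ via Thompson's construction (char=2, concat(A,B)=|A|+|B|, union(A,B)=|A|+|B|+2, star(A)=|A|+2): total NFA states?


Syntax tree has 5 char leaf(s), 2 union(s), 1 star(s)
chars contribute 5×2 = 10; each union adds +2; each star adds +2
Total: 10 + 4 + 2 = 16 states
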